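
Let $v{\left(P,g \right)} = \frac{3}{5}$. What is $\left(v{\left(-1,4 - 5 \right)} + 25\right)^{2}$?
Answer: $\frac{16384}{25} \approx 655.36$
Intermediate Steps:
$v{\left(P,g \right)} = \frac{3}{5}$ ($v{\left(P,g \right)} = 3 \cdot \frac{1}{5} = \frac{3}{5}$)
$\left(v{\left(-1,4 - 5 \right)} + 25\right)^{2} = \left(\frac{3}{5} + 25\right)^{2} = \left(\frac{128}{5}\right)^{2} = \frac{16384}{25}$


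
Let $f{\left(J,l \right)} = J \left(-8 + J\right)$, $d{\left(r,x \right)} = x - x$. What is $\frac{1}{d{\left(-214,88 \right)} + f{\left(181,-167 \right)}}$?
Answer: $\frac{1}{31313} \approx 3.1936 \cdot 10^{-5}$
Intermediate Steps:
$d{\left(r,x \right)} = 0$
$\frac{1}{d{\left(-214,88 \right)} + f{\left(181,-167 \right)}} = \frac{1}{0 + 181 \left(-8 + 181\right)} = \frac{1}{0 + 181 \cdot 173} = \frac{1}{0 + 31313} = \frac{1}{31313}$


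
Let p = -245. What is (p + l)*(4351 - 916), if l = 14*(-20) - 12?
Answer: -1844595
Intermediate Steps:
l = -292 (l = -280 - 12 = -292)
(p + l)*(4351 - 916) = (-245 - 292)*(4351 - 916) = -537*3435 = -1844595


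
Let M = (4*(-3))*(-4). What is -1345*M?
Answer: -64560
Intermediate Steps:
M = 48 (M = -12*(-4) = 48)
-1345*M = -1345*48 = -64560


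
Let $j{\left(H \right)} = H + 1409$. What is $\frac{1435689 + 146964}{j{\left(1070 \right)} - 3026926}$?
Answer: $- \frac{527551}{1008149} \approx -0.52329$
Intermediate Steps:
$j{\left(H \right)} = 1409 + H$
$\frac{1435689 + 146964}{j{\left(1070 \right)} - 3026926} = \frac{1435689 + 146964}{\left(1409 + 1070\right) - 3026926} = \frac{1582653}{2479 - 3026926} = \frac{1582653}{-3024447} = 1582653 \left(- \frac{1}{3024447}\right) = - \frac{527551}{1008149}$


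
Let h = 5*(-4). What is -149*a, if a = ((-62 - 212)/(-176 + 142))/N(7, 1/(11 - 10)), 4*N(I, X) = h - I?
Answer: 81652/459 ≈ 177.89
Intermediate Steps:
h = -20
N(I, X) = -5 - I/4 (N(I, X) = (-20 - I)/4 = -5 - I/4)
a = -548/459 (a = ((-62 - 212)/(-176 + 142))/(-5 - ¼*7) = (-274/(-34))/(-5 - 7/4) = (-274*(-1/34))/(-27/4) = (137/17)*(-4/27) = -548/459 ≈ -1.1939)
-149*a = -149*(-548/459) = 81652/459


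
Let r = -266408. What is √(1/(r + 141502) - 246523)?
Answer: I*√10654101836294/6574 ≈ 496.51*I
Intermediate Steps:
√(1/(r + 141502) - 246523) = √(1/(-266408 + 141502) - 246523) = √(1/(-124906) - 246523) = √(-1/124906 - 246523) = √(-30792201839/124906) = I*√10654101836294/6574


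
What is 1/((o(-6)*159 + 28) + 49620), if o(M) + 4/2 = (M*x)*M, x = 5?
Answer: 1/77950 ≈ 1.2829e-5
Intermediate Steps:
o(M) = -2 + 5*M**2 (o(M) = -2 + (M*5)*M = -2 + (5*M)*M = -2 + 5*M**2)
1/((o(-6)*159 + 28) + 49620) = 1/(((-2 + 5*(-6)**2)*159 + 28) + 49620) = 1/(((-2 + 5*36)*159 + 28) + 49620) = 1/(((-2 + 180)*159 + 28) + 49620) = 1/((178*159 + 28) + 49620) = 1/((28302 + 28) + 49620) = 1/(28330 + 49620) = 1/77950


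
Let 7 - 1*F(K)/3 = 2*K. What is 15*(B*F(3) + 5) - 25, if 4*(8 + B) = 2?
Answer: -575/2 ≈ -287.50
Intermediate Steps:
B = -15/2 (B = -8 + (¼)*2 = -8 + ½ = -15/2 ≈ -7.5000)
F(K) = 21 - 6*K
15*(B*F(3) + 5) - 25 = 15*(-15*(21 - 6*3)/2 + 5) - 25 = 15*(-15*(21 - 18)/2 + 5) - 25 = 15*(-15/2*3 + 5) - 25 = 15*(-45/2 + 5) - 25 = 15*(-35/2) - 25 = -525/2 - 25 = -575/2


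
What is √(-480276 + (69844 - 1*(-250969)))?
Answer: I*√159463 ≈ 399.33*I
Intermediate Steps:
√(-480276 + (69844 - 1*(-250969))) = √(-480276 + (69844 + 250969)) = √(-480276 + 320813) = √(-159463) = I*√159463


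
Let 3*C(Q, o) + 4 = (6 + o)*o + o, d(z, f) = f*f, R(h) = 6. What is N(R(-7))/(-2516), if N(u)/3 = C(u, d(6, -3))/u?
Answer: -35/3774 ≈ -0.0092740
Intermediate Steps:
d(z, f) = f**2
C(Q, o) = -4/3 + o/3 + o*(6 + o)/3 (C(Q, o) = -4/3 + ((6 + o)*o + o)/3 = -4/3 + (o*(6 + o) + o)/3 = -4/3 + (o + o*(6 + o))/3 = -4/3 + (o/3 + o*(6 + o)/3) = -4/3 + o/3 + o*(6 + o)/3)
N(u) = 140/u (N(u) = 3*((-4/3 + ((-3)**2)**2/3 + (7/3)*(-3)**2)/u) = 3*((-4/3 + (1/3)*9**2 + (7/3)*9)/u) = 3*((-4/3 + (1/3)*81 + 21)/u) = 3*((-4/3 + 27 + 21)/u) = 3*(140/(3*u)) = 140/u)
N(R(-7))/(-2516) = (140/6)/(-2516) = (140*(1/6))*(-1/2516) = (70/3)*(-1/2516) = -35/3774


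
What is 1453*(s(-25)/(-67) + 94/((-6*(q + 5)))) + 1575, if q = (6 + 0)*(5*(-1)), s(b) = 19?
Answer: 10419347/5025 ≈ 2073.5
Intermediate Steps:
q = -30 (q = 6*(-5) = -30)
1453*(s(-25)/(-67) + 94/((-6*(q + 5)))) + 1575 = 1453*(19/(-67) + 94/((-6*(-30 + 5)))) + 1575 = 1453*(19*(-1/67) + 94/((-6*(-25)))) + 1575 = 1453*(-19/67 + 94/150) + 1575 = 1453*(-19/67 + 94*(1/150)) + 1575 = 1453*(-19/67 + 47/75) + 1575 = 1453*(1724/5025) + 1575 = 2504972/5025 + 1575 = 10419347/5025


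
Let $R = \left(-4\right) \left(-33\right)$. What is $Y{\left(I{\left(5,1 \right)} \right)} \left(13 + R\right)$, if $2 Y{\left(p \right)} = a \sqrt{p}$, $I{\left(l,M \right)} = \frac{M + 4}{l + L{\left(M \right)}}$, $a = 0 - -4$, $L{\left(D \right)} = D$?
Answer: $\frac{145 \sqrt{30}}{3} \approx 264.73$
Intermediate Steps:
$a = 4$ ($a = 0 + 4 = 4$)
$R = 132$
$I{\left(l,M \right)} = \frac{4 + M}{M + l}$ ($I{\left(l,M \right)} = \frac{M + 4}{l + M} = \frac{4 + M}{M + l}$)
$Y{\left(p \right)} = 2 \sqrt{p}$ ($Y{\left(p \right)} = \frac{4 \sqrt{p}}{2} = 2 \sqrt{p}$)
$Y{\left(I{\left(5,1 \right)} \right)} \left(13 + R\right) = 2 \sqrt{\frac{4 + 1}{1 + 5}} \left(13 + 132\right) = 2 \sqrt{\frac{1}{6} \cdot 5} \cdot 145 = 2 \sqrt{\frac{5}{6}} \cdot 145 = 2 \frac{\sqrt{30}}{6} \cdot 145 = \frac{\sqrt{30}}{3} \cdot 145 = \frac{145 \sqrt{30}}{3}$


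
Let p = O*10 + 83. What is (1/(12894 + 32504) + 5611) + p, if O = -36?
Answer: 242152933/45398 ≈ 5334.0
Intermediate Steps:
p = -277 (p = -36*10 + 83 = -360 + 83 = -277)
(1/(12894 + 32504) + 5611) + p = (1/(12894 + 32504) + 5611) - 277 = (1/45398 + 5611) - 277 = 254728179/45398 - 277 = 242152933/45398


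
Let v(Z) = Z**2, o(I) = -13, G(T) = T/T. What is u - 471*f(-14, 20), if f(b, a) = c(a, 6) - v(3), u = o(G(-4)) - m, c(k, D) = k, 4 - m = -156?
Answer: -5354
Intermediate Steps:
m = 160 (m = 4 - 1*(-156) = 4 + 156 = 160)
G(T) = 1
u = -173 (u = -13 - 1*160 = -13 - 160 = -173)
f(b, a) = -9 + a (f(b, a) = a - 1*3**2 = a - 1*9 = a - 9 = -9 + a)
u - 471*f(-14, 20) = -173 - 471*(-9 + 20) = -173 - 471*11 = -173 - 5181 = -5354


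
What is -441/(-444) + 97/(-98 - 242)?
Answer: 4453/6290 ≈ 0.70795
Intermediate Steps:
-441/(-444) + 97/(-98 - 242) = -441*(-1/444) + 97/(-340) = 147/148 + 97*(-1/340) = 147/148 - 97/340 = 4453/6290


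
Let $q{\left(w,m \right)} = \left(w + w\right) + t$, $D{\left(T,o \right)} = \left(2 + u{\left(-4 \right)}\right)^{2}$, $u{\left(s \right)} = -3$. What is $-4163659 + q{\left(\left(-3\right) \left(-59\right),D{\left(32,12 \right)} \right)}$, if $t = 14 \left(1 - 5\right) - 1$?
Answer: $-4163362$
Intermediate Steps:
$t = -57$ ($t = 14 \left(1 - 5\right) - 1 = 14 \left(-4\right) - 1 = -56 - 1 = -57$)
$D{\left(T,o \right)} = 1$ ($D{\left(T,o \right)} = \left(2 - 3\right)^{2} = \left(-1\right)^{2} = 1$)
$q{\left(w,m \right)} = -57 + 2 w$ ($q{\left(w,m \right)} = \left(w + w\right) - 57 = 2 w - 57 = -57 + 2 w$)
$-4163659 + q{\left(\left(-3\right) \left(-59\right),D{\left(32,12 \right)} \right)} = -4163659 - \left(57 - 2 \left(\left(-3\right) \left(-59\right)\right)\right) = -4163659 + \left(-57 + 2 \cdot 177\right) = -4163659 + \left(-57 + 354\right) = -4163659 + 297 = -4163362$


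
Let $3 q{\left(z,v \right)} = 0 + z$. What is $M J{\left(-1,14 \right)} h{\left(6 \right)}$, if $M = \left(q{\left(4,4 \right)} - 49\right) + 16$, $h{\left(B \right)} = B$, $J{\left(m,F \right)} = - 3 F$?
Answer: $7980$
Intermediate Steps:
$q{\left(z,v \right)} = \frac{z}{3}$ ($q{\left(z,v \right)} = \frac{0 + z}{3} = \frac{z}{3}$)
$M = - \frac{95}{3}$ ($M = \left(\frac{1}{3} \cdot 4 - 49\right) + 16 = \left(\frac{4}{3} - 49\right) + 16 = - \frac{143}{3} + 16 = - \frac{95}{3} \approx -31.667$)
$M J{\left(-1,14 \right)} h{\left(6 \right)} = - \frac{95 \left(\left(-3\right) 14\right)}{3} \cdot 6 = \left(- \frac{95}{3}\right) \left(-42\right) 6 = 1330 \cdot 6 = 7980$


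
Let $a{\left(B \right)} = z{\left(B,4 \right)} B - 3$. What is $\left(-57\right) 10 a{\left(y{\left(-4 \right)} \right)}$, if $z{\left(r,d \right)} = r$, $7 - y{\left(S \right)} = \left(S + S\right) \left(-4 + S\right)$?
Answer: $-1850220$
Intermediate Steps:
$y{\left(S \right)} = 7 - 2 S \left(-4 + S\right)$ ($y{\left(S \right)} = 7 - \left(S + S\right) \left(-4 + S\right) = 7 - 2 S \left(-4 + S\right)$)
$a{\left(B \right)} = -3 + B^{2}$ ($a{\left(B \right)} = B B - 3 = B^{2} - 3 = -3 + B^{2}$)
$\left(-57\right) 10 a{\left(y{\left(-4 \right)} \right)} = \left(-57\right) 10 \left(-3 + \left(7 - 2 \left(-4\right)^{2} + 8 \left(-4\right)\right)^{2}\right) = - 570 \left(-3 + \left(7 - 32 - 32\right)^{2}\right) = - 570 \left(-3 + \left(-57\right)^{2}\right) = - 570 \left(-3 + 3249\right) = \left(-570\right) 3246 = -1850220$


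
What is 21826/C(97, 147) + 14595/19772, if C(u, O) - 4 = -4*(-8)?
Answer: 108017273/177948 ≈ 607.02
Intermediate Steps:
C(u, O) = 36 (C(u, O) = 4 - 4*(-8) = 4 + 32 = 36)
21826/C(97, 147) + 14595/19772 = 21826/36 + 14595/19772 = 21826*(1/36) + 14595*(1/19772) = 10913/18 + 14595/19772 = 108017273/177948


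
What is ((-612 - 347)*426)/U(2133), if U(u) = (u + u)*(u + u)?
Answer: -68089/3033126 ≈ -0.022448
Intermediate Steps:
U(u) = 4*u² (U(u) = (2*u)*(2*u) = 4*u²)
((-612 - 347)*426)/U(2133) = ((-612 - 347)*426)/((4*2133²)) = (-959*426)/((4*4549689)) = -408534/18198756 = -408534*1/18198756 = -68089/3033126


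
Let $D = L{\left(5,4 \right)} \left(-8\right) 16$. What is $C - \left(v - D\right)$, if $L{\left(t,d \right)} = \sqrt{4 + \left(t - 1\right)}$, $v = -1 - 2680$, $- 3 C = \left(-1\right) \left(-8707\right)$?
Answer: $- \frac{664}{3} - 256 \sqrt{2} \approx -583.37$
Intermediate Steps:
$C = - \frac{8707}{3}$ ($C = - \frac{\left(-1\right) \left(-8707\right)}{3} = \left(- \frac{1}{3}\right) 8707 = - \frac{8707}{3} \approx -2902.3$)
$v = -2681$ ($v = -1 - 2680 = -2681$)
$L{\left(t,d \right)} = \sqrt{3 + t}$ ($L{\left(t,d \right)} = \sqrt{4 + \left(t - 1\right)} = \sqrt{4 + \left(-1 + t\right)} = \sqrt{3 + t}$)
$D = - 256 \sqrt{2}$ ($D = \sqrt{3 + 5} \left(-8\right) 16 = \sqrt{8} \left(-8\right) 16 = 2 \sqrt{2} \left(-8\right) 16 = - 16 \sqrt{2} \cdot 16 = - 256 \sqrt{2} \approx -362.04$)
$C - \left(v - D\right) = - \frac{8707}{3} - \left(-2681 - - 256 \sqrt{2}\right) = - \frac{8707}{3} - \left(-2681 + 256 \sqrt{2}\right) = - \frac{8707}{3} + \left(2681 - 256 \sqrt{2}\right) = - \frac{664}{3} - 256 \sqrt{2}$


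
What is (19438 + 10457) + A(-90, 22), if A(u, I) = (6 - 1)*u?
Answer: 29445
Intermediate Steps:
A(u, I) = 5*u
(19438 + 10457) + A(-90, 22) = (19438 + 10457) + 5*(-90) = 29895 - 450 = 29445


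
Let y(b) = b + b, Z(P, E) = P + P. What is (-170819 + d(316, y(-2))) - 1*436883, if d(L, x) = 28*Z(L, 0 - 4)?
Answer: -590006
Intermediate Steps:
Z(P, E) = 2*P
y(b) = 2*b
d(L, x) = 56*L (d(L, x) = 28*(2*L) = 56*L)
(-170819 + d(316, y(-2))) - 1*436883 = (-170819 + 56*316) - 1*436883 = (-170819 + 17696) - 436883 = -153123 - 436883 = -590006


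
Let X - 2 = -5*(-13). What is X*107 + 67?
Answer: 7236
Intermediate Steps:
X = 67 (X = 2 - 5*(-13) = 2 + 65 = 67)
X*107 + 67 = 67*107 + 67 = 7169 + 67 = 7236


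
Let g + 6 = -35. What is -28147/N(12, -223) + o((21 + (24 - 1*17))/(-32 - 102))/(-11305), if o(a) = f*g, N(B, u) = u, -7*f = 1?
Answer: 2227403702/17647105 ≈ 126.22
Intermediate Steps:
f = -1/7 (f = -1/7*1 = -1/7 ≈ -0.14286)
g = -41 (g = -6 - 35 = -41)
o(a) = 41/7 (o(a) = -1/7*(-41) = 41/7)
-28147/N(12, -223) + o((21 + (24 - 1*17))/(-32 - 102))/(-11305) = -28147/(-223) + (41/7)/(-11305) = -28147*(-1/223) + (41/7)*(-1/11305) = 28147/223 - 41/79135 = 2227403702/17647105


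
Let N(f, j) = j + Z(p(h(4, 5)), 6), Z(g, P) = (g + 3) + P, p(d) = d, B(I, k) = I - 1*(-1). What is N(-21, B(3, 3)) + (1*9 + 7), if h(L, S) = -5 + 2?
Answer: 26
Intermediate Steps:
h(L, S) = -3
B(I, k) = 1 + I (B(I, k) = I + 1 = 1 + I)
Z(g, P) = 3 + P + g (Z(g, P) = (3 + g) + P = 3 + P + g)
N(f, j) = 6 + j (N(f, j) = j + (3 + 6 - 3) = j + 6 = 6 + j)
N(-21, B(3, 3)) + (1*9 + 7) = (6 + (1 + 3)) + (1*9 + 7) = (6 + 4) + (9 + 7) = 10 + 16 = 26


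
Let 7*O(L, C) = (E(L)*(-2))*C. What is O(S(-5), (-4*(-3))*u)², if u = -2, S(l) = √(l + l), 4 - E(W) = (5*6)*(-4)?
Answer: 35426304/49 ≈ 7.2299e+5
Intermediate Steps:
E(W) = 124 (E(W) = 4 - 5*6*(-4) = 4 - 30*(-4) = 4 - 1*(-120) = 4 + 120 = 124)
S(l) = √2*√l (S(l) = √(2*l) = √2*√l)
O(L, C) = -248*C/7 (O(L, C) = ((124*(-2))*C)/7 = (-248*C)/7 = -248*C/7)
O(S(-5), (-4*(-3))*u)² = (-248*(-4*(-3))*(-2)/7)² = (-2976*(-2)/7)² = (-248/7*(-24))² = (5952/7)² = 35426304/49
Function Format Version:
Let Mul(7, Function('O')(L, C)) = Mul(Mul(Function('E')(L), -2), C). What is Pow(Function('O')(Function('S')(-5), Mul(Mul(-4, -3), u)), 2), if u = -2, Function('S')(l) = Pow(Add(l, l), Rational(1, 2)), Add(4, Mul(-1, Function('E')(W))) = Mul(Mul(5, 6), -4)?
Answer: Rational(35426304, 49) ≈ 7.2299e+5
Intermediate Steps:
Function('E')(W) = 124 (Function('E')(W) = Add(4, Mul(-1, Mul(Mul(5, 6), -4))) = Add(4, Mul(-1, Mul(30, -4))) = Add(4, Mul(-1, -120)) = Add(4, 120) = 124)
Function('S')(l) = Mul(Pow(2, Rational(1, 2)), Pow(l, Rational(1, 2))) (Function('S')(l) = Pow(Mul(2, l), Rational(1, 2)) = Mul(Pow(2, Rational(1, 2)), Pow(l, Rational(1, 2))))
Function('O')(L, C) = Mul(Rational(-248, 7), C) (Function('O')(L, C) = Mul(Rational(1, 7), Mul(Mul(124, -2), C)) = Mul(Rational(1, 7), Mul(-248, C)) = Mul(Rational(-248, 7), C))
Pow(Function('O')(Function('S')(-5), Mul(Mul(-4, -3), u)), 2) = Pow(Mul(Rational(-248, 7), Mul(Mul(-4, -3), -2)), 2) = Pow(Mul(Rational(-248, 7), Mul(12, -2)), 2) = Pow(Mul(Rational(-248, 7), -24), 2) = Pow(Rational(5952, 7), 2) = Rational(35426304, 49)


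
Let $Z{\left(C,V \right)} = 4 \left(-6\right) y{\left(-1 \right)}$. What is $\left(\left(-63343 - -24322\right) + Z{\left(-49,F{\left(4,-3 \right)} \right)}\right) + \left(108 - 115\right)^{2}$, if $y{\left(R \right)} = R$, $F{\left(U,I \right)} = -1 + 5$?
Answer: $-38948$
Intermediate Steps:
$F{\left(U,I \right)} = 4$
$Z{\left(C,V \right)} = 24$ ($Z{\left(C,V \right)} = 4 \left(-6\right) \left(-1\right) = \left(-24\right) \left(-1\right) = 24$)
$\left(\left(-63343 - -24322\right) + Z{\left(-49,F{\left(4,-3 \right)} \right)}\right) + \left(108 - 115\right)^{2} = \left(\left(-63343 - -24322\right) + 24\right) + \left(108 - 115\right)^{2} = \left(\left(-63343 + 24322\right) + 24\right) + \left(-7\right)^{2} = \left(-39021 + 24\right) + 49 = -38997 + 49 = -38948$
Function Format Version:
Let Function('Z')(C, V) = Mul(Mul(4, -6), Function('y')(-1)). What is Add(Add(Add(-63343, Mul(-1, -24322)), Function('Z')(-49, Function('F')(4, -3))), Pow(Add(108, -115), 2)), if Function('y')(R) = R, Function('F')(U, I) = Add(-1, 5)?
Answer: -38948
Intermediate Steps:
Function('F')(U, I) = 4
Function('Z')(C, V) = 24 (Function('Z')(C, V) = Mul(Mul(4, -6), -1) = Mul(-24, -1) = 24)
Add(Add(Add(-63343, Mul(-1, -24322)), Function('Z')(-49, Function('F')(4, -3))), Pow(Add(108, -115), 2)) = Add(Add(Add(-63343, Mul(-1, -24322)), 24), Pow(Add(108, -115), 2)) = Add(Add(Add(-63343, 24322), 24), Pow(-7, 2)) = Add(Add(-39021, 24), 49) = Add(-38997, 49) = -38948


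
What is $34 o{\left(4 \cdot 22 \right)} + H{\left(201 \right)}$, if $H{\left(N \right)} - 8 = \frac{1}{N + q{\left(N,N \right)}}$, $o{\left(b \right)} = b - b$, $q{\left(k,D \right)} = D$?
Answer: $\frac{3217}{402} \approx 8.0025$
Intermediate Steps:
$o{\left(b \right)} = 0$
$H{\left(N \right)} = 8 + \frac{1}{2 N}$ ($H{\left(N \right)} = 8 + \frac{1}{N + N} = 8 + \frac{1}{2 N}$)
$34 o{\left(4 \cdot 22 \right)} + H{\left(201 \right)} = 34 \cdot 0 + \left(8 + \frac{1}{2 \cdot 201}\right) = 0 + \left(8 + \frac{1}{2} \cdot \frac{1}{201}\right) = 0 + \left(8 + \frac{1}{402}\right) = 0 + \frac{3217}{402} = \frac{3217}{402}$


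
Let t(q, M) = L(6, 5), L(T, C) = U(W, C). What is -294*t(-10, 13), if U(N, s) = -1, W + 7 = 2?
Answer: 294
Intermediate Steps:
W = -5 (W = -7 + 2 = -5)
L(T, C) = -1
t(q, M) = -1
-294*t(-10, 13) = -294*(-1) = 294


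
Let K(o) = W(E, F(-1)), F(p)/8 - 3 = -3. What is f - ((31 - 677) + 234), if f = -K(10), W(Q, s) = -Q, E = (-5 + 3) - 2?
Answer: 408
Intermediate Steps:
F(p) = 0 (F(p) = 24 + 8*(-3) = 24 - 24 = 0)
E = -4 (E = -2 - 2 = -4)
K(o) = 4 (K(o) = -1*(-4) = 4)
f = -4 (f = -1*4 = -4)
f - ((31 - 677) + 234) = -4 - ((31 - 677) + 234) = -4 - (-646 + 234) = -4 - 1*(-412) = -4 + 412 = 408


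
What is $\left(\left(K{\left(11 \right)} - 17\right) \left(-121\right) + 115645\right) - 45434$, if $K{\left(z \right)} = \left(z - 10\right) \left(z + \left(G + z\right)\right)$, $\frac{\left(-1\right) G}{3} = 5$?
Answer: $71421$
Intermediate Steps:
$G = -15$ ($G = \left(-3\right) 5 = -15$)
$K{\left(z \right)} = \left(-15 + 2 z\right) \left(-10 + z\right)$ ($K{\left(z \right)} = \left(z - 10\right) \left(z + \left(-15 + z\right)\right) = \left(-10 + z\right) \left(-15 + 2 z\right) = \left(-15 + 2 z\right) \left(-10 + z\right)$)
$\left(\left(K{\left(11 \right)} - 17\right) \left(-121\right) + 115645\right) - 45434 = \left(\left(\left(150 - 385 + 2 \cdot 11^{2}\right) - 17\right) \left(-121\right) + 115645\right) - 45434 = \left(\left(\left(150 - 385 + 2 \cdot 121\right) - 17\right) \left(-121\right) + 115645\right) - 45434 = \left(\left(\left(150 - 385 + 242\right) - 17\right) \left(-121\right) + 115645\right) - 45434 = \left(\left(7 - 17\right) \left(-121\right) + 115645\right) - 45434 = \left(\left(-10\right) \left(-121\right) + 115645\right) - 45434 = \left(1210 + 115645\right) - 45434 = 116855 - 45434 = 71421$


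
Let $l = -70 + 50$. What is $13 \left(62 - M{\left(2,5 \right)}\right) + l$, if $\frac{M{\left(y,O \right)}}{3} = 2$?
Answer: $708$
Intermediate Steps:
$l = -20$
$M{\left(y,O \right)} = 6$ ($M{\left(y,O \right)} = 3 \cdot 2 = 6$)
$13 \left(62 - M{\left(2,5 \right)}\right) + l = 13 \left(62 - 6\right) - 20 = 13 \cdot 56 - 20 = 728 - 20 = 708$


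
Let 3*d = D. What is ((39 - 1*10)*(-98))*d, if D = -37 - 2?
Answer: 36946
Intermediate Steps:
D = -39
d = -13 (d = (1/3)*(-39) = -13)
((39 - 1*10)*(-98))*d = ((39 - 1*10)*(-98))*(-13) = ((39 - 10)*(-98))*(-13) = (29*(-98))*(-13) = -2842*(-13) = 36946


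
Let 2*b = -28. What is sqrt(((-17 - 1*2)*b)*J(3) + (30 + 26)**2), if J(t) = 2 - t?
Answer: sqrt(2870) ≈ 53.572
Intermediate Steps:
b = -14 (b = (1/2)*(-28) = -14)
sqrt(((-17 - 1*2)*b)*J(3) + (30 + 26)**2) = sqrt(((-17 - 1*2)*(-14))*(2 - 1*3) + (30 + 26)**2) = sqrt(((-17 - 2)*(-14))*(2 - 3) + 56**2) = sqrt(-19*(-14)*(-1) + 3136) = sqrt(266*(-1) + 3136) = sqrt(-266 + 3136) = sqrt(2870)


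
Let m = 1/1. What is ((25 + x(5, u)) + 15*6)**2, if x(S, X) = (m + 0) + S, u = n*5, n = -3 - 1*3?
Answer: 14641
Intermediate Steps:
m = 1
n = -6 (n = -3 - 3 = -6)
u = -30 (u = -6*5 = -30)
x(S, X) = 1 + S (x(S, X) = (1 + 0) + S = 1 + S)
((25 + x(5, u)) + 15*6)**2 = ((25 + (1 + 5)) + 15*6)**2 = ((25 + 6) + 90)**2 = (31 + 90)**2 = 121**2 = 14641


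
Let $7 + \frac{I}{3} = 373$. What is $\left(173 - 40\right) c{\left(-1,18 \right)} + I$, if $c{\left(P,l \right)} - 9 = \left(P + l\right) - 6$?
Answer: $3758$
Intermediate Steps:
$I = 1098$ ($I = -21 + 3 \cdot 373 = -21 + 1119 = 1098$)
$c{\left(P,l \right)} = 3 + P + l$ ($c{\left(P,l \right)} = 9 - \left(6 - P - l\right) = 9 + \left(-6 + P + l\right) = 3 + P + l$)
$\left(173 - 40\right) c{\left(-1,18 \right)} + I = \left(173 - 40\right) \left(3 - 1 + 18\right) + 1098 = \left(173 - 40\right) 20 + 1098 = 133 \cdot 20 + 1098 = 2660 + 1098 = 3758$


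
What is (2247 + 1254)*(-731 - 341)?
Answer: -3753072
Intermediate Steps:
(2247 + 1254)*(-731 - 341) = 3501*(-1072) = -3753072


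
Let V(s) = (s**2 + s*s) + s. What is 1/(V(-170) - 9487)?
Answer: 1/48143 ≈ 2.0771e-5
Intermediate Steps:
V(s) = s + 2*s**2 (V(s) = (s**2 + s**2) + s = 2*s**2 + s = s + 2*s**2)
1/(V(-170) - 9487) = 1/(-170*(1 + 2*(-170)) - 9487) = 1/(-170*(1 - 340) - 9487) = 1/(-170*(-339) - 9487) = 1/(57630 - 9487) = 1/48143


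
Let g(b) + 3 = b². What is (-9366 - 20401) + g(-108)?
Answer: -18106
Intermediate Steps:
g(b) = -3 + b²
(-9366 - 20401) + g(-108) = (-9366 - 20401) + (-3 + (-108)²) = -29767 + (-3 + 11664) = -29767 + 11661 = -18106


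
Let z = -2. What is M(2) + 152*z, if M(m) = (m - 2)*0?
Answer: -304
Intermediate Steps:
M(m) = 0 (M(m) = (-2 + m)*0 = 0)
M(2) + 152*z = 0 + 152*(-2) = 0 - 304 = -304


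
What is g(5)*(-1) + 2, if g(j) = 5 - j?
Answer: 2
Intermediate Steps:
g(5)*(-1) + 2 = (5 - 1*5)*(-1) + 2 = (5 - 5)*(-1) + 2 = 0*(-1) + 2 = 0 + 2 = 2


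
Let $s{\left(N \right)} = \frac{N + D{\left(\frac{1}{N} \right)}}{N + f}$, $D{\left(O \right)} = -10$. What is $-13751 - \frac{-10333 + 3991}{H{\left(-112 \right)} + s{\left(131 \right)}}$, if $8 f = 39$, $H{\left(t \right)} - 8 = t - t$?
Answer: $- \frac{417205}{32} \approx -13038.0$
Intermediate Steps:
$H{\left(t \right)} = 8$ ($H{\left(t \right)} = 8 + \left(t - t\right) = 8 + 0 = 8$)
$f = \frac{39}{8}$ ($f = \frac{1}{8} \cdot 39 = \frac{39}{8} \approx 4.875$)
$s{\left(N \right)} = \frac{-10 + N}{\frac{39}{8} + N}$ ($s{\left(N \right)} = \frac{N - 10}{N + \frac{39}{8}} = \frac{-10 + N}{\frac{39}{8} + N}$)
$-13751 - \frac{-10333 + 3991}{H{\left(-112 \right)} + s{\left(131 \right)}} = -13751 - \frac{-10333 + 3991}{8 + \frac{8 \left(-10 + 131\right)}{39 + 8 \cdot 131}} = -13751 - - \frac{6342}{8 + 8 \frac{1}{39 + 1048} \cdot 121} = -13751 - - \frac{6342}{8 + 8 \cdot \frac{1}{1087} \cdot 121} = -13751 - - \frac{6342}{8 + \frac{968}{1087}} = -13751 - - \frac{6342}{\frac{9664}{1087}} = -13751 - \left(-6342\right) \frac{1087}{9664} = -13751 - - \frac{22827}{32} = -13751 + \frac{22827}{32} = - \frac{417205}{32}$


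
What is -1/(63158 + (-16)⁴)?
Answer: -1/128694 ≈ -7.7704e-6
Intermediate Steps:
-1/(63158 + (-16)⁴) = -1/(63158 + 65536) = -1/128694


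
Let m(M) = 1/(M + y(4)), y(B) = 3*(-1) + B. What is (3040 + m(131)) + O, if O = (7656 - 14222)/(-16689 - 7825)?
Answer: 702704939/231132 ≈ 3040.3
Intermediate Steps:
O = 469/1751 (O = -6566/(-24514) = -6566*(-1/24514) = 469/1751 ≈ 0.26785)
y(B) = -3 + B
m(M) = 1/(1 + M) (m(M) = 1/(M + (-3 + 4)) = 1/(M + 1) = 1/(1 + M))
(3040 + m(131)) + O = (3040 + 1/(1 + 131)) + 469/1751 = (3040 + 1/132) + 469/1751 = 401281/132 + 469/1751 = 702704939/231132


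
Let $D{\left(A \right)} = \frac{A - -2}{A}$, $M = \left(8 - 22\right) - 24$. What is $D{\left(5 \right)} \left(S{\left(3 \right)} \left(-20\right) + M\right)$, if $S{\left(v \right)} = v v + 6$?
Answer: $- \frac{2366}{5} \approx -473.2$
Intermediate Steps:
$S{\left(v \right)} = 6 + v^{2}$ ($S{\left(v \right)} = v^{2} + 6 = 6 + v^{2}$)
$M = -38$ ($M = -14 - 24 = -38$)
$D{\left(A \right)} = \frac{2 + A}{A}$ ($D{\left(A \right)} = \frac{A + 2}{A} = \frac{2 + A}{A}$)
$D{\left(5 \right)} \left(S{\left(3 \right)} \left(-20\right) + M\right) = \frac{2 + 5}{5} \left(\left(6 + 3^{2}\right) \left(-20\right) - 38\right) = \frac{1}{5} \cdot 7 \left(\left(6 + 9\right) \left(-20\right) - 38\right) = \frac{7 \left(15 \left(-20\right) - 38\right)}{5} = \frac{7 \left(-300 - 38\right)}{5} = \frac{7}{5} \left(-338\right) = - \frac{2366}{5}$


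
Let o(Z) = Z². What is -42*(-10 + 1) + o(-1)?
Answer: 379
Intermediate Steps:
-42*(-10 + 1) + o(-1) = -42*(-10 + 1) + (-1)² = -42*(-9) + 1 = 378 + 1 = 379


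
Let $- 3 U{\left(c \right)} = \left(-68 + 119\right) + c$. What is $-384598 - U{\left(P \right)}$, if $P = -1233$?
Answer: $-384992$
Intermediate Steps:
$U{\left(c \right)} = -17 - \frac{c}{3}$ ($U{\left(c \right)} = - \frac{\left(-68 + 119\right) + c}{3} = - \frac{51 + c}{3} = -17 - \frac{c}{3}$)
$-384598 - U{\left(P \right)} = -384598 - \left(-17 - -411\right) = -384598 - \left(-17 + 411\right) = -384598 - 394 = -384992$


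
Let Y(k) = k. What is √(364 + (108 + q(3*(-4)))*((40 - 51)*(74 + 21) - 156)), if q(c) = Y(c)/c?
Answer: 3*I*√14505 ≈ 361.31*I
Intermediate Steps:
q(c) = 1 (q(c) = c/c = 1)
√(364 + (108 + q(3*(-4)))*((40 - 51)*(74 + 21) - 156)) = √(364 + (108 + 1)*((40 - 51)*(74 + 21) - 156)) = √(364 + 109*(-11*95 - 156)) = √(364 + 109*(-1045 - 156)) = √(364 + 109*(-1201)) = √(364 - 130909) = √(-130545) = 3*I*√14505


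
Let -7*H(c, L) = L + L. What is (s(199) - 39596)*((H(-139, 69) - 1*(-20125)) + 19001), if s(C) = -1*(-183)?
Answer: -10789072272/7 ≈ -1.5413e+9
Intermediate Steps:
H(c, L) = -2*L/7 (H(c, L) = -(L + L)/7 = -2*L/7)
s(C) = 183
(s(199) - 39596)*((H(-139, 69) - 1*(-20125)) + 19001) = (183 - 39596)*((-2/7*69 - 1*(-20125)) + 19001) = -39413*((-138/7 + 20125) + 19001) = -39413*(140737/7 + 19001) = -39413*273744/7 = -10789072272/7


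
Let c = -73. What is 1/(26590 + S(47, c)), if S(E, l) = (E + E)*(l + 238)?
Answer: 1/42100 ≈ 2.3753e-5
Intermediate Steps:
S(E, l) = 2*E*(238 + l) (S(E, l) = (2*E)*(238 + l) = 2*E*(238 + l))
1/(26590 + S(47, c)) = 1/(26590 + 2*47*(238 - 73)) = 1/(26590 + 2*47*165) = 1/(26590 + 15510) = 1/42100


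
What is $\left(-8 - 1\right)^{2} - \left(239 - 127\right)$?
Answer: $-31$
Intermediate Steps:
$\left(-8 - 1\right)^{2} - \left(239 - 127\right) = \left(-9\right)^{2} - 112 = 81 - 112 = -31$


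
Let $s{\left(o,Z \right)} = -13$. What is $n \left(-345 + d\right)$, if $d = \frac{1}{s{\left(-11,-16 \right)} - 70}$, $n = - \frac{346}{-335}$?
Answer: $- \frac{9908056}{27805} \approx -356.34$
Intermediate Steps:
$n = \frac{346}{335}$ ($n = \left(-346\right) \left(- \frac{1}{335}\right) = \frac{346}{335} \approx 1.0328$)
$d = - \frac{1}{83}$ ($d = \frac{1}{-13 - 70} = \frac{1}{-83} = - \frac{1}{83} \approx -0.012048$)
$n \left(-345 + d\right) = \frac{346 \left(-345 - \frac{1}{83}\right)}{335} = \frac{346}{335} \left(- \frac{28636}{83}\right) = - \frac{9908056}{27805}$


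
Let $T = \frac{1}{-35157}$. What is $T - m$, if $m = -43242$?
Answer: $\frac{1520258993}{35157} \approx 43242.0$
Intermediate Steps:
$T = - \frac{1}{35157} \approx -2.8444 \cdot 10^{-5}$
$T - m = - \frac{1}{35157} - -43242 = - \frac{1}{35157} + 43242 = \frac{1520258993}{35157}$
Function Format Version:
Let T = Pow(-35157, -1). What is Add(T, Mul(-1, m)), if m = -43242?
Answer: Rational(1520258993, 35157) ≈ 43242.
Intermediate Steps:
T = Rational(-1, 35157) ≈ -2.8444e-5
Add(T, Mul(-1, m)) = Add(Rational(-1, 35157), Mul(-1, -43242)) = Add(Rational(-1, 35157), 43242) = Rational(1520258993, 35157)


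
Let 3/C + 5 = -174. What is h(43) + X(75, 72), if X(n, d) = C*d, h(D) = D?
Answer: 7481/179 ≈ 41.793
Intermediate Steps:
C = -3/179 (C = 3/(-5 - 174) = 3/(-179) = 3*(-1/179) = -3/179 ≈ -0.016760)
X(n, d) = -3*d/179
h(43) + X(75, 72) = 43 - 3/179*72 = 43 - 216/179 = 7481/179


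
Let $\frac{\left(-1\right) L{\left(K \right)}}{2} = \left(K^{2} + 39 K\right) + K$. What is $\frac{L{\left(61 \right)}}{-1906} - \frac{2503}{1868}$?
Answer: $\frac{9123389}{1780204} \approx 5.1249$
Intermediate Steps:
$L{\left(K \right)} = - 80 K - 2 K^{2}$ ($L{\left(K \right)} = - 2 \left(\left(K^{2} + 39 K\right) + K\right) = - 2 \left(K^{2} + 40 K\right) = - 80 K - 2 K^{2}$)
$\frac{L{\left(61 \right)}}{-1906} - \frac{2503}{1868} = \frac{\left(-2\right) 61 \left(40 + 61\right)}{-1906} - \frac{2503}{1868} = \left(-2\right) 61 \cdot 101 \left(- \frac{1}{1906}\right) - \frac{2503}{1868} = \left(-12322\right) \left(- \frac{1}{1906}\right) - \frac{2503}{1868} = \frac{6161}{953} - \frac{2503}{1868} = \frac{9123389}{1780204}$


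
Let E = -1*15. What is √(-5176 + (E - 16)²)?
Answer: I*√4215 ≈ 64.923*I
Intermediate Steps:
E = -15
√(-5176 + (E - 16)²) = √(-5176 + (-15 - 16)²) = √(-5176 + (-31)²) = √(-5176 + 961) = √(-4215) = I*√4215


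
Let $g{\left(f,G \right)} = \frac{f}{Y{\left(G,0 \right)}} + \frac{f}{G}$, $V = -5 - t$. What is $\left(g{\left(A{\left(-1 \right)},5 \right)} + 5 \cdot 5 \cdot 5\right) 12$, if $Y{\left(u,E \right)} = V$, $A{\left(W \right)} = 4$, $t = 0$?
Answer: $1500$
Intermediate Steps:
$V = -5$ ($V = -5 - 0 = -5 + 0 = -5$)
$Y{\left(u,E \right)} = -5$
$g{\left(f,G \right)} = - \frac{f}{5} + \frac{f}{G}$ ($g{\left(f,G \right)} = \frac{f}{-5} + \frac{f}{G} = f \left(- \frac{1}{5}\right) + \frac{f}{G} = - \frac{f}{5} + \frac{f}{G}$)
$\left(g{\left(A{\left(-1 \right)},5 \right)} + 5 \cdot 5 \cdot 5\right) 12 = \left(\left(\left(- \frac{1}{5}\right) 4 + \frac{4}{5}\right) + 5 \cdot 5 \cdot 5\right) 12 = \left(\left(- \frac{4}{5} + 4 \cdot \frac{1}{5}\right) + 25 \cdot 5\right) 12 = \left(\left(- \frac{4}{5} + \frac{4}{5}\right) + 125\right) 12 = \left(0 + 125\right) 12 = 125 \cdot 12 = 1500$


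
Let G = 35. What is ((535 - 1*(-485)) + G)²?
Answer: 1113025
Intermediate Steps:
((535 - 1*(-485)) + G)² = ((535 - 1*(-485)) + 35)² = ((535 + 485) + 35)² = (1020 + 35)² = 1055² = 1113025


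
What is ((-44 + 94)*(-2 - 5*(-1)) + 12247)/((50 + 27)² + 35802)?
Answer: 12397/41731 ≈ 0.29707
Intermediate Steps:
((-44 + 94)*(-2 - 5*(-1)) + 12247)/((50 + 27)² + 35802) = (50*(-2 + 5) + 12247)/(77² + 35802) = (50*3 + 12247)/(5929 + 35802) = (150 + 12247)/41731 = 12397*(1/41731) = 12397/41731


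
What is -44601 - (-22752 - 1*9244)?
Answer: -12605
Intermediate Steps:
-44601 - (-22752 - 1*9244) = -44601 - (-22752 - 9244) = -44601 - 1*(-31996) = -44601 + 31996 = -12605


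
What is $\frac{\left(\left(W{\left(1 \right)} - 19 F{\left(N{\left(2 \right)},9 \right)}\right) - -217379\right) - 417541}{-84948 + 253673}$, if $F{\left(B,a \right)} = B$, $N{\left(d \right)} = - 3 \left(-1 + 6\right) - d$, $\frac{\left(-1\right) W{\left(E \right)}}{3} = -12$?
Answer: $- \frac{199803}{168725} \approx -1.1842$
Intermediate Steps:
$W{\left(E \right)} = 36$ ($W{\left(E \right)} = \left(-3\right) \left(-12\right) = 36$)
$N{\left(d \right)} = -15 - d$ ($N{\left(d \right)} = \left(-3\right) 5 - d = -15 - d$)
$\frac{\left(\left(W{\left(1 \right)} - 19 F{\left(N{\left(2 \right)},9 \right)}\right) - -217379\right) - 417541}{-84948 + 253673} = \frac{\left(\left(36 - 19 \left(-15 - 2\right)\right) - -217379\right) - 417541}{-84948 + 253673} = \frac{\left(\left(36 - 19 \left(-15 - 2\right)\right) + 217379\right) - 417541}{168725} = \left(\left(\left(36 - -323\right) + 217379\right) - 417541\right) \frac{1}{168725} = \left(\left(\left(36 + 323\right) + 217379\right) - 417541\right) \frac{1}{168725} = \left(\left(359 + 217379\right) - 417541\right) \frac{1}{168725} = \left(217738 - 417541\right) \frac{1}{168725} = \left(-199803\right) \frac{1}{168725} = - \frac{199803}{168725}$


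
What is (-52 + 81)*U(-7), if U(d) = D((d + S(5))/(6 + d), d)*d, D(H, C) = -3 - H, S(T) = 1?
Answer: 1827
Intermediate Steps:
U(d) = d*(-3 - (1 + d)/(6 + d)) (U(d) = (-3 - (d + 1)/(6 + d))*d = (-3 - (1 + d)/(6 + d))*d = d*(-3 - (1 + d)/(6 + d)))
(-52 + 81)*U(-7) = (-52 + 81)*(-1*(-7)*(19 + 4*(-7))/(6 - 7)) = 29*(-1*(-7)*(19 - 28)/(-1)) = 29*(-1*(-7)*(-1)*(-9)) = 29*63 = 1827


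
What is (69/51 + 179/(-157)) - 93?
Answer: -247649/2669 ≈ -92.787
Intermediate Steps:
(69/51 + 179/(-157)) - 93 = (69*(1/51) + 179*(-1/157)) - 93 = (23/17 - 179/157) - 93 = 568/2669 - 93 = -247649/2669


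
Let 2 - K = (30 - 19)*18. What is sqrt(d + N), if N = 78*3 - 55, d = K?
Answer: I*sqrt(17) ≈ 4.1231*I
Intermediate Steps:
K = -196 (K = 2 - (30 - 19)*18 = 2 - 11*18 = 2 - 1*198 = 2 - 198 = -196)
d = -196
N = 179 (N = 234 - 55 = 179)
sqrt(d + N) = sqrt(-196 + 179) = sqrt(-17) = I*sqrt(17)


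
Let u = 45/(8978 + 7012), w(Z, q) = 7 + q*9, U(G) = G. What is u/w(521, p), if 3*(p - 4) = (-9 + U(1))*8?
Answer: -3/158834 ≈ -1.8888e-5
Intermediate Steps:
p = -52/3 (p = 4 + ((-9 + 1)*8)/3 = 4 + (-8*8)/3 = 4 + (⅓)*(-64) = 4 - 64/3 = -52/3 ≈ -17.333)
w(Z, q) = 7 + 9*q
u = 3/1066 (u = 45/15990 = (1/15990)*45 = 3/1066 ≈ 0.0028143)
u/w(521, p) = 3/(1066*(7 + 9*(-52/3))) = 3/(1066*(7 - 156)) = (3/1066)/(-149) = (3/1066)*(-1/149) = -3/158834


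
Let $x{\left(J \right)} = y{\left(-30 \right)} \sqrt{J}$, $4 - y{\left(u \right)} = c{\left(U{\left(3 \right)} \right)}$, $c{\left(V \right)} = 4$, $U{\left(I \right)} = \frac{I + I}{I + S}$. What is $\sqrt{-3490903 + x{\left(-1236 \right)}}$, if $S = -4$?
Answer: $i \sqrt{3490903} \approx 1868.4 i$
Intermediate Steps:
$U{\left(I \right)} = \frac{2 I}{-4 + I}$ ($U{\left(I \right)} = \frac{I + I}{I - 4} = \frac{2 I}{-4 + I}$)
$y{\left(u \right)} = 0$ ($y{\left(u \right)} = 4 - 4 = 0$)
$x{\left(J \right)} = 0$ ($x{\left(J \right)} = 0 \sqrt{J} = 0$)
$\sqrt{-3490903 + x{\left(-1236 \right)}} = \sqrt{-3490903 + 0} = \sqrt{-3490903} = i \sqrt{3490903}$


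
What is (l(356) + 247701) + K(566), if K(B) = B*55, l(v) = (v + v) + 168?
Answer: 279711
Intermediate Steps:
l(v) = 168 + 2*v (l(v) = 2*v + 168 = 168 + 2*v)
K(B) = 55*B
(l(356) + 247701) + K(566) = ((168 + 2*356) + 247701) + 55*566 = ((168 + 712) + 247701) + 31130 = (880 + 247701) + 31130 = 248581 + 31130 = 279711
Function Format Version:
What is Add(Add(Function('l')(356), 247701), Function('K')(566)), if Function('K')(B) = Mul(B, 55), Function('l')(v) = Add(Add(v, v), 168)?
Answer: 279711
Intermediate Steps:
Function('l')(v) = Add(168, Mul(2, v)) (Function('l')(v) = Add(Mul(2, v), 168) = Add(168, Mul(2, v)))
Function('K')(B) = Mul(55, B)
Add(Add(Function('l')(356), 247701), Function('K')(566)) = Add(Add(Add(168, Mul(2, 356)), 247701), Mul(55, 566)) = Add(Add(Add(168, 712), 247701), 31130) = Add(Add(880, 247701), 31130) = Add(248581, 31130) = 279711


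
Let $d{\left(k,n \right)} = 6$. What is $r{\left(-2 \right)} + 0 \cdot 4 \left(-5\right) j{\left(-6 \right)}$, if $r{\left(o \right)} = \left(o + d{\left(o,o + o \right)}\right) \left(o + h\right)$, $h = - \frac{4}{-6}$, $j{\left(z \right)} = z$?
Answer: $- \frac{16}{3} \approx -5.3333$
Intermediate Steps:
$h = \frac{2}{3}$ ($h = \left(-4\right) \left(- \frac{1}{6}\right) = \frac{2}{3} \approx 0.66667$)
$r{\left(o \right)} = \left(6 + o\right) \left(\frac{2}{3} + o\right)$ ($r{\left(o \right)} = \left(o + 6\right) \left(o + \frac{2}{3}\right) = \left(6 + o\right) \left(\frac{2}{3} + o\right)$)
$r{\left(-2 \right)} + 0 \cdot 4 \left(-5\right) j{\left(-6 \right)} = \left(4 + \left(-2\right)^{2} + \frac{20}{3} \left(-2\right)\right) + 0 \cdot 4 \left(-5\right) \left(-6\right) = \left(4 + 4 - \frac{40}{3}\right) + 0 \left(-5\right) \left(-6\right) = - \frac{16}{3} + 0 \left(-6\right) = - \frac{16}{3} + 0 = - \frac{16}{3}$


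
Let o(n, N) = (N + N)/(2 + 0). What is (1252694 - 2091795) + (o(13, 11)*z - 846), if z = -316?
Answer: -843423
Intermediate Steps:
o(n, N) = N (o(n, N) = (2*N)/2 = (2*N)*(½) = N)
(1252694 - 2091795) + (o(13, 11)*z - 846) = (1252694 - 2091795) + (11*(-316) - 846) = -839101 + (-3476 - 846) = -839101 - 4322 = -843423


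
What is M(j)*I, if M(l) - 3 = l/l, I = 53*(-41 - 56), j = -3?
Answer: -20564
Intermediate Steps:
I = -5141 (I = 53*(-97) = -5141)
M(l) = 4 (M(l) = 3 + l/l = 3 + 1 = 4)
M(j)*I = 4*(-5141) = -20564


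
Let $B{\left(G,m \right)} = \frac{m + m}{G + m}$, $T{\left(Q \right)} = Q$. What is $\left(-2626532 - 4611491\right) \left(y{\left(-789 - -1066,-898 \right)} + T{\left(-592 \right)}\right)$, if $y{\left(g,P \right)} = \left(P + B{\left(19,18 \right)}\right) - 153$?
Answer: $\frac{439746087365}{37} \approx 1.1885 \cdot 10^{10}$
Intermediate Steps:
$B{\left(G,m \right)} = \frac{2 m}{G + m}$
$y{\left(g,P \right)} = - \frac{5625}{37} + P$ ($y{\left(g,P \right)} = \left(P + 2 \cdot 18 \frac{1}{19 + 18}\right) - 153 = \left(P + 2 \cdot 18 \cdot \frac{1}{37}\right) - 153 = \left(P + \frac{36}{37}\right) - 153 = \left(\frac{36}{37} + P\right) - 153 = - \frac{5625}{37} + P$)
$\left(-2626532 - 4611491\right) \left(y{\left(-789 - -1066,-898 \right)} + T{\left(-592 \right)}\right) = \left(-2626532 - 4611491\right) \left(\left(- \frac{5625}{37} - 898\right) - 592\right) = - 7238023 \left(- \frac{38851}{37} - 592\right) = \left(-7238023\right) \left(- \frac{60755}{37}\right) = \frac{439746087365}{37}$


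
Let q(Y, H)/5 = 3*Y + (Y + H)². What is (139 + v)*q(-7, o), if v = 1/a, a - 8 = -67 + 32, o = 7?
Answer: -131320/9 ≈ -14591.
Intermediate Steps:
a = -27 (a = 8 + (-67 + 32) = 8 - 35 = -27)
q(Y, H) = 5*(H + Y)² + 15*Y (q(Y, H) = 5*(3*Y + (Y + H)²) = 5*(3*Y + (H + Y)²) = 5*((H + Y)² + 3*Y) = 5*(H + Y)² + 15*Y)
v = -1/27 (v = 1/(-27) = -1/27 ≈ -0.037037)
(139 + v)*q(-7, o) = (139 - 1/27)*(5*(7 - 7)² + 15*(-7)) = 3752*(5*0² - 105)/27 = 3752*(5*0 - 105)/27 = 3752*(0 - 105)/27 = (3752/27)*(-105) = -131320/9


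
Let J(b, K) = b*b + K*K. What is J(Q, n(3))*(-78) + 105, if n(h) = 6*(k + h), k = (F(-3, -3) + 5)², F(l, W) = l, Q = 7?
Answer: -141309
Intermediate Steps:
k = 4 (k = (-3 + 5)² = 2² = 4)
n(h) = 24 + 6*h (n(h) = 6*(4 + h) = 24 + 6*h)
J(b, K) = K² + b² (J(b, K) = b² + K² = K² + b²)
J(Q, n(3))*(-78) + 105 = ((24 + 6*3)² + 7²)*(-78) + 105 = ((24 + 18)² + 49)*(-78) + 105 = (42² + 49)*(-78) + 105 = (1764 + 49)*(-78) + 105 = 1813*(-78) + 105 = -141414 + 105 = -141309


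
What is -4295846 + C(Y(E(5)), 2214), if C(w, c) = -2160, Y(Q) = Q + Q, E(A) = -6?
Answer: -4298006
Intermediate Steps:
Y(Q) = 2*Q
-4295846 + C(Y(E(5)), 2214) = -4295846 - 2160 = -4298006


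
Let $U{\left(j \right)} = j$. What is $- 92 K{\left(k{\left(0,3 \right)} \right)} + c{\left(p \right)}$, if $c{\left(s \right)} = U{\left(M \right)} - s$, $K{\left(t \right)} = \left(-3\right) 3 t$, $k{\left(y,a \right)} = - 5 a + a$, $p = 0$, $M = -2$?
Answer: $-9938$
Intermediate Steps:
$k{\left(y,a \right)} = - 4 a$
$K{\left(t \right)} = - 9 t$
$c{\left(s \right)} = -2 - s$
$- 92 K{\left(k{\left(0,3 \right)} \right)} + c{\left(p \right)} = - 92 \left(- 9 \left(\left(-4\right) 3\right)\right) - 2 = - 92 \left(\left(-9\right) \left(-12\right)\right) + \left(-2 + 0\right) = \left(-92\right) 108 - 2 = -9936 - 2 = -9938$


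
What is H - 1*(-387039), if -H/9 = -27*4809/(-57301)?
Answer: 22176553152/57301 ≈ 3.8702e+5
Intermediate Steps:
H = -1168587/57301 (H = -9*(-27*4809)/(-57301) = -(-1168587)*(-1)/57301 = -9*129843/57301 = -1168587/57301 ≈ -20.394)
H - 1*(-387039) = -1168587/57301 - 1*(-387039) = -1168587/57301 + 387039 = 22176553152/57301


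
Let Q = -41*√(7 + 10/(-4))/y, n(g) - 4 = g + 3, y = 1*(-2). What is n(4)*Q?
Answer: 1353*√2/4 ≈ 478.36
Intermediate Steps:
y = -2
n(g) = 7 + g (n(g) = 4 + (g + 3) = 4 + (3 + g) = 7 + g)
Q = 123*√2/4 (Q = -41*√(7 + 10/(-4))/(-2) = -41*√(7 + 10*(-¼))*(-1)/2 = -41*√(7 - 5/2)*(-1)/2 = -41*√(9/2)*(-1)/2 = -41*3*√2/2*(-1)/2 = -(-123)*√2/4 = 123*√2/4 ≈ 43.487)
n(4)*Q = (7 + 4)*(123*√2/4) = 11*(123*√2/4) = 1353*√2/4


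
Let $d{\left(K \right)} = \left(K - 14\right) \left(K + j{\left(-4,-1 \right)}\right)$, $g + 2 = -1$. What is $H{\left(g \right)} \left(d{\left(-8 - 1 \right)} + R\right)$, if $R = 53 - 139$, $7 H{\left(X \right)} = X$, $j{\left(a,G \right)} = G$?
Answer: $- \frac{432}{7} \approx -61.714$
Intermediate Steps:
$g = -3$ ($g = -2 - 1 = -3$)
$H{\left(X \right)} = \frac{X}{7}$
$d{\left(K \right)} = \left(-1 + K\right) \left(-14 + K\right)$ ($d{\left(K \right)} = \left(K - 14\right) \left(K - 1\right) = \left(-14 + K\right) \left(-1 + K\right) = \left(-1 + K\right) \left(-14 + K\right)$)
$R = -86$ ($R = 53 - 139 = -86$)
$H{\left(g \right)} \left(d{\left(-8 - 1 \right)} + R\right) = \frac{1}{7} \left(-3\right) \left(\left(14 + \left(-8 - 1\right)^{2} - 15 \left(-8 - 1\right)\right) - 86\right) = - \frac{3 \left(\left(14 + \left(-9\right)^{2} - -135\right) - 86\right)}{7} = - \frac{3 \left(\left(14 + 81 + 135\right) - 86\right)}{7} = - \frac{3 \left(230 - 86\right)}{7} = \left(- \frac{3}{7}\right) 144 = - \frac{432}{7}$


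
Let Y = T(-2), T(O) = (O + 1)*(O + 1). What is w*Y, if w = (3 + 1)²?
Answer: 16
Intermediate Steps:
w = 16 (w = 4² = 16)
T(O) = (1 + O)² (T(O) = (1 + O)*(1 + O) = (1 + O)²)
Y = 1 (Y = (1 - 2)² = (-1)² = 1)
w*Y = 16*1 = 16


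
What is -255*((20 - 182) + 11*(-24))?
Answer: 108630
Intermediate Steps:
-255*((20 - 182) + 11*(-24)) = -255*(-162 - 264) = -255*(-426) = 108630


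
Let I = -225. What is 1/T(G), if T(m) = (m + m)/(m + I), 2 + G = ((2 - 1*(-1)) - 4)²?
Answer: 113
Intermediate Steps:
G = -1 (G = -2 + ((2 - 1*(-1)) - 4)² = -2 + ((2 + 1) - 4)² = -2 + (3 - 4)² = -2 + (-1)² = -2 + 1 = -1)
T(m) = 2*m/(-225 + m) (T(m) = (m + m)/(m - 225) = (2*m)/(-225 + m) = 2*m/(-225 + m))
1/T(G) = 1/(2*(-1)/(-225 - 1)) = 1/(2*(-1)/(-226)) = 1/(2*(-1)*(-1/226)) = 1/(1/113) = 113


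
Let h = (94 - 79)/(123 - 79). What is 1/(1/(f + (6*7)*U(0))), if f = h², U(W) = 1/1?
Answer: 81537/1936 ≈ 42.116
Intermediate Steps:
U(W) = 1
h = 15/44 ≈ 0.34091
f = 225/1936 (f = (15/44)² = 225/1936 ≈ 0.11622)
1/(1/(f + (6*7)*U(0))) = 1/(1/(225/1936 + (6*7)*1)) = 1/(1/(225/1936 + 42*1)) = 1/(1/(225/1936 + 42)) = 1/(1/(81537/1936)) = 1/(1936/81537) = 81537/1936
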